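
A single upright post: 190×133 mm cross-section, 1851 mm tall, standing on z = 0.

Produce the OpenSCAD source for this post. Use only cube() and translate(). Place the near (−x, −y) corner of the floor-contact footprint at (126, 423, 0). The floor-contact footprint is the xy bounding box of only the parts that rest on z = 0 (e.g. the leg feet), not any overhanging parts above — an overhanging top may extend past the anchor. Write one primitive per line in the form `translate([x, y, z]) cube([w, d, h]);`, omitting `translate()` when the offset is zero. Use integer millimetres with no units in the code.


translate([126, 423, 0]) cube([190, 133, 1851]);


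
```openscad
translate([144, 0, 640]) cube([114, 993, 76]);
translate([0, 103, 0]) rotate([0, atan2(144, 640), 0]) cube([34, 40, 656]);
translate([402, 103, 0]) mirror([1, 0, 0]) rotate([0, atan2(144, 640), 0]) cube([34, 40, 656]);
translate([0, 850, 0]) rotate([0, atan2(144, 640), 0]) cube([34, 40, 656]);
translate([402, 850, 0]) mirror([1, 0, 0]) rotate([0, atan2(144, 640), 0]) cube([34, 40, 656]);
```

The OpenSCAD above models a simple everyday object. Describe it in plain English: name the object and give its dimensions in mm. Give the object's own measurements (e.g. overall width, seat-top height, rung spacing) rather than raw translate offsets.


A sawhorse. A 114×993×76 mm beam (x, y, z) sits on two A-frame leg pairs. Each pair is two raked legs of 34×40 mm section (40 mm along y) splaying symmetrically in x. Each leg rises 640 mm vertically over 144 mm of horizontal reach and is 656 mm long along its own axis. Every leg's outer bottom edge rests on the floor and its outer top edge meets a bottom edge of the beam — the left legs (tilting toward +x) meet the beam's −x bottom edge, the right legs (their mirror images, tilting toward −x) meet its +x bottom edge — so the leg tops tuck under the beam, the beam's underside is 640 mm above the floor, and the feet are 402 mm apart outside-to-outside with the beam centred between them. The two leg pairs are set in 103 mm from either end of the beam.


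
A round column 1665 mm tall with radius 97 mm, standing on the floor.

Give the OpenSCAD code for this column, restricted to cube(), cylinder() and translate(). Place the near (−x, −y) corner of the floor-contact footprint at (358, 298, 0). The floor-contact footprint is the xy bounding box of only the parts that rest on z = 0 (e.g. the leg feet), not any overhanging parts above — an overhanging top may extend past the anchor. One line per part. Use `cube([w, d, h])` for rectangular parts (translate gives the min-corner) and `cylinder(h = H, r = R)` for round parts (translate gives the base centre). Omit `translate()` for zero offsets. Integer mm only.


translate([455, 395, 0]) cylinder(h = 1665, r = 97);


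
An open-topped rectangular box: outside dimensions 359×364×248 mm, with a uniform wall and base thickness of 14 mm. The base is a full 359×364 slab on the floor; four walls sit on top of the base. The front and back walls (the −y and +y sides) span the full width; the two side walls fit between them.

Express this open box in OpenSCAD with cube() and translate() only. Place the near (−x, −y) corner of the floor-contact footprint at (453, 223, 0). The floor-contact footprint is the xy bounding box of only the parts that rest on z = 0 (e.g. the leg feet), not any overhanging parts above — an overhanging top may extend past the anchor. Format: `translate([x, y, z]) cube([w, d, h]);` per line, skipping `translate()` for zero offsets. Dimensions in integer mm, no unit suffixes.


translate([453, 223, 0]) cube([359, 364, 14]);
translate([453, 223, 14]) cube([359, 14, 234]);
translate([453, 573, 14]) cube([359, 14, 234]);
translate([453, 237, 14]) cube([14, 336, 234]);
translate([798, 237, 14]) cube([14, 336, 234]);


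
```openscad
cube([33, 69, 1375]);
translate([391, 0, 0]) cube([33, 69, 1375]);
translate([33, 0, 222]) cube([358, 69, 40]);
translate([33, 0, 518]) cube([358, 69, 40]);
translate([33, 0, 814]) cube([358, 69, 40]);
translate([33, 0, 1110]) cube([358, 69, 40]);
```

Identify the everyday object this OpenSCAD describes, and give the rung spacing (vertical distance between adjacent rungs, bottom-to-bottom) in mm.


A ladder. The rung spacing is 296 mm.

Two tall 33×69 posts with 4 short bars between them — a ladder. Adjacent rungs sit at z = 222 and z = 518, so the spacing is 518 − 222 = 296 mm.


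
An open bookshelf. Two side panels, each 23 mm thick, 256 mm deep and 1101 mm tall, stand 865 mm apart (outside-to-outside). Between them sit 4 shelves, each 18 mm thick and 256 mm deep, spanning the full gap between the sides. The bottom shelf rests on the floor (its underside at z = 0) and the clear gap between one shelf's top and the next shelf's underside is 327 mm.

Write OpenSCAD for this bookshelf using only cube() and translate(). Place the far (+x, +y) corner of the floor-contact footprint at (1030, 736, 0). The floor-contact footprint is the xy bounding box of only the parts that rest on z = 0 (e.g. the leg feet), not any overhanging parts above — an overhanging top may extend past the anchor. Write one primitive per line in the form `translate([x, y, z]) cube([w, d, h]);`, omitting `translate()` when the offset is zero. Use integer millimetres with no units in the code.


translate([165, 480, 0]) cube([23, 256, 1101]);
translate([1007, 480, 0]) cube([23, 256, 1101]);
translate([188, 480, 0]) cube([819, 256, 18]);
translate([188, 480, 345]) cube([819, 256, 18]);
translate([188, 480, 690]) cube([819, 256, 18]);
translate([188, 480, 1035]) cube([819, 256, 18]);


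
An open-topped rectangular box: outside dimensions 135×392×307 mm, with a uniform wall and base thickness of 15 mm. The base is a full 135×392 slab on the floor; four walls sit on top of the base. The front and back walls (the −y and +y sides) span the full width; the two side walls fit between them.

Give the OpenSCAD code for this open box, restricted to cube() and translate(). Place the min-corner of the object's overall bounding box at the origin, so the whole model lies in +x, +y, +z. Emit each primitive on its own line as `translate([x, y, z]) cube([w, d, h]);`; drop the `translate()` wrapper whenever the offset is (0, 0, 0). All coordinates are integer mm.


cube([135, 392, 15]);
translate([0, 0, 15]) cube([135, 15, 292]);
translate([0, 377, 15]) cube([135, 15, 292]);
translate([0, 15, 15]) cube([15, 362, 292]);
translate([120, 15, 15]) cube([15, 362, 292]);


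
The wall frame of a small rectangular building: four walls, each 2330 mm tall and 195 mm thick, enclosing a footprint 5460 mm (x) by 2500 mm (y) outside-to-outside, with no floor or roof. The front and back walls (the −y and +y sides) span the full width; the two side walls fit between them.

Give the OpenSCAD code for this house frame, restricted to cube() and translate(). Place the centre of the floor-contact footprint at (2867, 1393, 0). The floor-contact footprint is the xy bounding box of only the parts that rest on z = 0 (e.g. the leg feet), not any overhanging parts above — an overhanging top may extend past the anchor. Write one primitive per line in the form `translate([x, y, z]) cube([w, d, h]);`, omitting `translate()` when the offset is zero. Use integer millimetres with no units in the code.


translate([137, 143, 0]) cube([5460, 195, 2330]);
translate([137, 2448, 0]) cube([5460, 195, 2330]);
translate([137, 338, 0]) cube([195, 2110, 2330]);
translate([5402, 338, 0]) cube([195, 2110, 2330]);


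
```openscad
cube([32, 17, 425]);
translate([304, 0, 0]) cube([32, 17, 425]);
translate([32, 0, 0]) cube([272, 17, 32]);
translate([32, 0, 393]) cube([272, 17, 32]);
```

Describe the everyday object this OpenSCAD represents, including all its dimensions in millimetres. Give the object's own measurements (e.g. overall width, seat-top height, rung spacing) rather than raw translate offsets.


A rectangular picture frame lying in the x–z plane (depth along y). The opening is 272 mm wide (x) by 361 mm tall (z), surrounded by a border 32 mm wide on all four sides. The frame is 17 mm deep and is made of two full-height vertical stiles with two horizontal rails fitted between them.


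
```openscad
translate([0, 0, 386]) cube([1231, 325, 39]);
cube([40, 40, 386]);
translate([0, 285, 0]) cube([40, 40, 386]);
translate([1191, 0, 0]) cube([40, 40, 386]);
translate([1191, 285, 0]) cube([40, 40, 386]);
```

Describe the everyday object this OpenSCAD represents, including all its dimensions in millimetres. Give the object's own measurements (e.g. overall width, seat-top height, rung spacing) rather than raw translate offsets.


A long wooden bench with a 1231 mm (x) × 325 mm (y) seat, 39 mm thick, its top surface 425 mm above the floor. Four 40 mm square legs at the seat corners, flush with the edges, run from z = 0 to the seat underside.


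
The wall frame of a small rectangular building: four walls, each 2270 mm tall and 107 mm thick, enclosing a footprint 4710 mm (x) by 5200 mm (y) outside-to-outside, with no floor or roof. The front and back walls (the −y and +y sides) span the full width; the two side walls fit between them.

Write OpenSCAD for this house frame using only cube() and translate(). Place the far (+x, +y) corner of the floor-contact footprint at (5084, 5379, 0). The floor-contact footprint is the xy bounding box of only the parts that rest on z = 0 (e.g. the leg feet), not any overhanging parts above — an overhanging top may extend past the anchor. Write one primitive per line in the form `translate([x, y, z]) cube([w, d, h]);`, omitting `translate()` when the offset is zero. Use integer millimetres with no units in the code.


translate([374, 179, 0]) cube([4710, 107, 2270]);
translate([374, 5272, 0]) cube([4710, 107, 2270]);
translate([374, 286, 0]) cube([107, 4986, 2270]);
translate([4977, 286, 0]) cube([107, 4986, 2270]);


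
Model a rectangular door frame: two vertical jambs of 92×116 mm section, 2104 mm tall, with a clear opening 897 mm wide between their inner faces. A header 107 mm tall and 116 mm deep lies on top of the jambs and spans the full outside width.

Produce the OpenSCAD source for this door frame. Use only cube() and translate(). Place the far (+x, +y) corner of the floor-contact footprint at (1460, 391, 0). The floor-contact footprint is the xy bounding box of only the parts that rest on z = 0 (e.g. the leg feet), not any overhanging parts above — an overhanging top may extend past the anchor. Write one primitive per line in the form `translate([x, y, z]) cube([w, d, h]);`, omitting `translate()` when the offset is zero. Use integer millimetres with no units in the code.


translate([379, 275, 0]) cube([92, 116, 2104]);
translate([1368, 275, 0]) cube([92, 116, 2104]);
translate([379, 275, 2104]) cube([1081, 116, 107]);


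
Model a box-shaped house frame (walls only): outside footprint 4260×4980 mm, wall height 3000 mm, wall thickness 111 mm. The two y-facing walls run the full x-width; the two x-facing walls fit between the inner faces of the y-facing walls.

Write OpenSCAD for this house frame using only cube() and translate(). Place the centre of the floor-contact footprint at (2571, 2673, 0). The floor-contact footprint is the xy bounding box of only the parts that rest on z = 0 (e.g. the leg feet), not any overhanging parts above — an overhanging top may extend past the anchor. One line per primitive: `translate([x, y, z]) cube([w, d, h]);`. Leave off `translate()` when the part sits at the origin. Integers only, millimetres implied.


translate([441, 183, 0]) cube([4260, 111, 3000]);
translate([441, 5052, 0]) cube([4260, 111, 3000]);
translate([441, 294, 0]) cube([111, 4758, 3000]);
translate([4590, 294, 0]) cube([111, 4758, 3000]);


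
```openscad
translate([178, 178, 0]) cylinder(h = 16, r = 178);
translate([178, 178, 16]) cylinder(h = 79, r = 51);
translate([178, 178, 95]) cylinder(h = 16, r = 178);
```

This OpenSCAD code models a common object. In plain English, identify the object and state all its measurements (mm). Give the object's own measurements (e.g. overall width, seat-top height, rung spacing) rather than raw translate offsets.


A spool: two coaxial disc flanges of radius 178 mm and thickness 16 mm, joined by a core cylinder of radius 51 mm and height 79 mm. The lower flange rests on z = 0 and the three cylinders share a vertical axis.


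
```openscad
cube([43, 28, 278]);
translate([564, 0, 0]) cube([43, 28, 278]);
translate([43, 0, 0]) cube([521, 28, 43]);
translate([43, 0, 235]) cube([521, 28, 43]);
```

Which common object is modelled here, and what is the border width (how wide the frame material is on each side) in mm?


A picture frame. The border width is 43 mm.

Four thin pieces enclosing a rectangular opening — a picture frame. The two full-height stiles are 278 mm tall; the top rail sits at z = 235 and is 43 mm tall, so the border above the opening is 278 − 235 = 43 mm, matching the stile x-width.


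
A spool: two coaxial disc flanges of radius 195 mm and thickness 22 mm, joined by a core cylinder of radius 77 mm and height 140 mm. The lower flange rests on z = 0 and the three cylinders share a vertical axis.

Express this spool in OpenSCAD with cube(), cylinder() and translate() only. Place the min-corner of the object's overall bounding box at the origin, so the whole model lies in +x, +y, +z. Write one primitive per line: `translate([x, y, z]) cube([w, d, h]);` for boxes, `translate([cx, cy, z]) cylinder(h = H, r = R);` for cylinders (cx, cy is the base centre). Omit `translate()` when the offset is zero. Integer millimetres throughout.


translate([195, 195, 0]) cylinder(h = 22, r = 195);
translate([195, 195, 22]) cylinder(h = 140, r = 77);
translate([195, 195, 162]) cylinder(h = 22, r = 195);


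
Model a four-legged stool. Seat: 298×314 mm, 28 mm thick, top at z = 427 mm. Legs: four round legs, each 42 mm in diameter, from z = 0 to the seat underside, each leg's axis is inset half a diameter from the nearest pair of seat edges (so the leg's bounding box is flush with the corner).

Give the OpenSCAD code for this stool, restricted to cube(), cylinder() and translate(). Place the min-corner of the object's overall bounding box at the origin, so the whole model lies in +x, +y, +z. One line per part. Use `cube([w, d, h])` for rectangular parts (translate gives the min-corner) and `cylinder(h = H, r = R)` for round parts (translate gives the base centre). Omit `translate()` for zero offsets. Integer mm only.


translate([0, 0, 399]) cube([298, 314, 28]);
translate([21, 21, 0]) cylinder(h = 399, r = 21);
translate([277, 21, 0]) cylinder(h = 399, r = 21);
translate([21, 293, 0]) cylinder(h = 399, r = 21);
translate([277, 293, 0]) cylinder(h = 399, r = 21);


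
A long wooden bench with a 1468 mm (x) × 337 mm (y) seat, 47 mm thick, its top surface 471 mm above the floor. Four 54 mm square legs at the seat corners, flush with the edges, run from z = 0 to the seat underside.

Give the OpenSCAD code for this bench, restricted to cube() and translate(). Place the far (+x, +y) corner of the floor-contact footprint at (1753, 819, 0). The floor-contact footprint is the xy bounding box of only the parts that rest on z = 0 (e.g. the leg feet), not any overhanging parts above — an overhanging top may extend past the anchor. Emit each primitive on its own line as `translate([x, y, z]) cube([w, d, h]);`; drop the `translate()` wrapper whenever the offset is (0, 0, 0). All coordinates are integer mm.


// leg_h = 471 − 47 = 424
translate([285, 482, 424]) cube([1468, 337, 47]);
translate([285, 482, 0]) cube([54, 54, 424]);
translate([285, 765, 0]) cube([54, 54, 424]);
translate([1699, 482, 0]) cube([54, 54, 424]);
translate([1699, 765, 0]) cube([54, 54, 424]);


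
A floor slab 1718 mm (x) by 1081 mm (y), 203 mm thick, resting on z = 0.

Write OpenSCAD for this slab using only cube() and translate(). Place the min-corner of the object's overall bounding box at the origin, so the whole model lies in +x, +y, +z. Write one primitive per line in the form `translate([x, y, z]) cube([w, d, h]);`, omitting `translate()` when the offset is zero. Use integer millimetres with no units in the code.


cube([1718, 1081, 203]);


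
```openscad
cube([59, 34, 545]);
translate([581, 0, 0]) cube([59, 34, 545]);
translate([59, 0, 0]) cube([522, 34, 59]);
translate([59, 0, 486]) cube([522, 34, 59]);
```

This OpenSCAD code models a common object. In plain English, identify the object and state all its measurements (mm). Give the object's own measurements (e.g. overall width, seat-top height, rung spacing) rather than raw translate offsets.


A rectangular picture frame lying in the x–z plane (depth along y). The opening is 522 mm wide (x) by 427 mm tall (z), surrounded by a border 59 mm wide on all four sides. The frame is 34 mm deep and is made of two full-height vertical stiles with two horizontal rails fitted between them.


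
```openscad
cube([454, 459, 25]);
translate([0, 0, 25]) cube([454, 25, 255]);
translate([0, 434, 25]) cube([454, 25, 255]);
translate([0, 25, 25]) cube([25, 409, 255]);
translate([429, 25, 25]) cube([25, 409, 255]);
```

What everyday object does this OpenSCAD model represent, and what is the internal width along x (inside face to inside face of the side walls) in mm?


An open box. The internal width is 404 mm.

A 454×459 base slab with four walls standing on it — an open box. The base is 454 mm wide and the walls are 25 mm thick, so the internal width is 454 − 2 × 25 = 404 mm.


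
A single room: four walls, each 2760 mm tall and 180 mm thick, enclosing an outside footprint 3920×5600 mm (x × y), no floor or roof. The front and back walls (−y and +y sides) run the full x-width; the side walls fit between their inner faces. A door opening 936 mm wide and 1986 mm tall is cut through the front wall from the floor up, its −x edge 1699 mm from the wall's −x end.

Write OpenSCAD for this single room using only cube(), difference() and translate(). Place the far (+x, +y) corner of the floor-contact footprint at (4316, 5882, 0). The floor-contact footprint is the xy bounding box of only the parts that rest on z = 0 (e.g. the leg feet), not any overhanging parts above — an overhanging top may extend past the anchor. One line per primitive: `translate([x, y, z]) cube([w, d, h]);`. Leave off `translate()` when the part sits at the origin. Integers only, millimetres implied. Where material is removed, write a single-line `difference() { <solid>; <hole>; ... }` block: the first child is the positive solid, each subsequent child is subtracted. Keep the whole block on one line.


difference() { translate([396, 282, 0]) cube([3920, 180, 2760]); translate([2095, 282, 0]) cube([936, 180, 1986]); }
translate([396, 5702, 0]) cube([3920, 180, 2760]);
translate([396, 462, 0]) cube([180, 5240, 2760]);
translate([4136, 462, 0]) cube([180, 5240, 2760]);


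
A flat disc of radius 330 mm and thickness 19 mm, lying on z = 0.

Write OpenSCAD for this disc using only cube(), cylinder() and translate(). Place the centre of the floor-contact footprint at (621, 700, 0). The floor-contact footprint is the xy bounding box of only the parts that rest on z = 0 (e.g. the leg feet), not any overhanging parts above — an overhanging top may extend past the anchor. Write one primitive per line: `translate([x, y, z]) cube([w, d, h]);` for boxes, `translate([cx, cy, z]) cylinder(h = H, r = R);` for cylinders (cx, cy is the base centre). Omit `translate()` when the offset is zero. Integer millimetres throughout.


translate([621, 700, 0]) cylinder(h = 19, r = 330);


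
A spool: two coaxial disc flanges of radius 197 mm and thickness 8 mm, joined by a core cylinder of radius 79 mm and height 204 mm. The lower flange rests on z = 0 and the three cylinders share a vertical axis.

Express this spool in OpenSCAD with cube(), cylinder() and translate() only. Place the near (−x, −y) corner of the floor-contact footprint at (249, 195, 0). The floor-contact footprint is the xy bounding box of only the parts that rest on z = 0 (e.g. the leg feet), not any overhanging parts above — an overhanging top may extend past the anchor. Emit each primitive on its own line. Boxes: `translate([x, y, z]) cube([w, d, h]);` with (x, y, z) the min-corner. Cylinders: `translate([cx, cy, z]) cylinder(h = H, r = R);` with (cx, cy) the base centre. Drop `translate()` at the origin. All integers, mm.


translate([446, 392, 0]) cylinder(h = 8, r = 197);
translate([446, 392, 8]) cylinder(h = 204, r = 79);
translate([446, 392, 212]) cylinder(h = 8, r = 197);


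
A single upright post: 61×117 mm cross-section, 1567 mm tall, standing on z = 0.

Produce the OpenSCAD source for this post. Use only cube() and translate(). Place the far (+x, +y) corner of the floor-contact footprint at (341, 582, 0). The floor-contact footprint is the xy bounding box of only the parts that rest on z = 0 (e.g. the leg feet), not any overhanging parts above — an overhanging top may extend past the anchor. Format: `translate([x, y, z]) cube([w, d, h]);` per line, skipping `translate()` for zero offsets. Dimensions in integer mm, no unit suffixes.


translate([280, 465, 0]) cube([61, 117, 1567]);


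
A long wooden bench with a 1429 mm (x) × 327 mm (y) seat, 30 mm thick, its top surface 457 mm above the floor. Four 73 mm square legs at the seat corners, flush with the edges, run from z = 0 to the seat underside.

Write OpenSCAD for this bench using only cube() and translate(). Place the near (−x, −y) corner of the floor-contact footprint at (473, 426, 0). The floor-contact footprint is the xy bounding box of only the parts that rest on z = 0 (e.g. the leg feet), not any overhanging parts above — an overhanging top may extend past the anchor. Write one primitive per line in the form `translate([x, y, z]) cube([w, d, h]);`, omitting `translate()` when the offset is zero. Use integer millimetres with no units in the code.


translate([473, 426, 427]) cube([1429, 327, 30]);
translate([473, 426, 0]) cube([73, 73, 427]);
translate([473, 680, 0]) cube([73, 73, 427]);
translate([1829, 426, 0]) cube([73, 73, 427]);
translate([1829, 680, 0]) cube([73, 73, 427]);


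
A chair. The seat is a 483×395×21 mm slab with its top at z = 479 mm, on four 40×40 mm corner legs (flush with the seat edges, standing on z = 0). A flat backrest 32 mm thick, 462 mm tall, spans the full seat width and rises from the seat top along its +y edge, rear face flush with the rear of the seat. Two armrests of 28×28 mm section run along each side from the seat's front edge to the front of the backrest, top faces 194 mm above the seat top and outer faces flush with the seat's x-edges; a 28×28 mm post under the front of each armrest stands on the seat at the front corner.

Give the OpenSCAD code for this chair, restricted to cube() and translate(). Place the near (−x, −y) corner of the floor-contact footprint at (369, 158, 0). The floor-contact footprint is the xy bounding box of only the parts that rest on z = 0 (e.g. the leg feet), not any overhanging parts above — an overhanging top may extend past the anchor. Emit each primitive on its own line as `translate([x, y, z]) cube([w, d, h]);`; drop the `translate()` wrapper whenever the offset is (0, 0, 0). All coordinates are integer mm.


translate([369, 158, 458]) cube([483, 395, 21]);
translate([369, 158, 0]) cube([40, 40, 458]);
translate([812, 158, 0]) cube([40, 40, 458]);
translate([369, 513, 0]) cube([40, 40, 458]);
translate([812, 513, 0]) cube([40, 40, 458]);
translate([369, 521, 479]) cube([483, 32, 462]);
translate([369, 158, 645]) cube([28, 363, 28]);
translate([824, 158, 645]) cube([28, 363, 28]);
translate([369, 158, 479]) cube([28, 28, 166]);
translate([824, 158, 479]) cube([28, 28, 166]);


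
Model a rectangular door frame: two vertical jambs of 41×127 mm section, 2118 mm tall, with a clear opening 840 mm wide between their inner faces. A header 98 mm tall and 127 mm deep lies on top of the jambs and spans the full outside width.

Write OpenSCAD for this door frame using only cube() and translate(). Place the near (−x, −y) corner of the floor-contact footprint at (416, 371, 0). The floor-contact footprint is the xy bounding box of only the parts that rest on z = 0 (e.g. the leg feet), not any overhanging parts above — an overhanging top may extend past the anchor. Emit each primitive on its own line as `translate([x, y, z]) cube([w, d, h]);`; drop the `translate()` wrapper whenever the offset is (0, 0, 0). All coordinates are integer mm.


translate([416, 371, 0]) cube([41, 127, 2118]);
translate([1297, 371, 0]) cube([41, 127, 2118]);
translate([416, 371, 2118]) cube([922, 127, 98]);


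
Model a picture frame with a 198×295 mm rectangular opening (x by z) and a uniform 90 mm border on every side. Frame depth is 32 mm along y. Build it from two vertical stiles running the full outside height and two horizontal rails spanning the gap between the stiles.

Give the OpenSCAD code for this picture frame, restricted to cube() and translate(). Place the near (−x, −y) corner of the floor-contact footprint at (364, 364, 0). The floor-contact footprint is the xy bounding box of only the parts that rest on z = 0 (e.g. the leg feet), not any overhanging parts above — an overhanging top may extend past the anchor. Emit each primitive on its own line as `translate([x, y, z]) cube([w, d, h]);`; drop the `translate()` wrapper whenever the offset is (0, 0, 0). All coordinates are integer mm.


translate([364, 364, 0]) cube([90, 32, 475]);
translate([652, 364, 0]) cube([90, 32, 475]);
translate([454, 364, 0]) cube([198, 32, 90]);
translate([454, 364, 385]) cube([198, 32, 90]);


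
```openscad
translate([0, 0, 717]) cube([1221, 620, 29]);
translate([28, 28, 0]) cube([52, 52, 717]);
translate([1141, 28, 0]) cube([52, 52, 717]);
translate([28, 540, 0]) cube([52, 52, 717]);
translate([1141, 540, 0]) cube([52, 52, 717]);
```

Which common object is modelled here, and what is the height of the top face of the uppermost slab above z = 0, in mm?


A table. The table height is 746 mm.

A 1221×620×29 slab sits at z = 717 on four 52 mm square posts — a table. The top surface is at 717 + 29 = 746 mm.


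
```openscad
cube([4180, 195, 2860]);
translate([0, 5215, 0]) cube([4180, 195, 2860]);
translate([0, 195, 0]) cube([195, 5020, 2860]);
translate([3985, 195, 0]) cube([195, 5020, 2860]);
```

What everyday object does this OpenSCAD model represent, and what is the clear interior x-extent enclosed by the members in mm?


A house (or room) frame. The interior width is 3790 mm.

Four 2860 mm walls enclosing a rectangle with no floor or roof — a room or house frame. Outside width is 4180 mm and wall thickness is 195 mm, so the interior width is 4180 − 2 × 195 = 3790 mm.


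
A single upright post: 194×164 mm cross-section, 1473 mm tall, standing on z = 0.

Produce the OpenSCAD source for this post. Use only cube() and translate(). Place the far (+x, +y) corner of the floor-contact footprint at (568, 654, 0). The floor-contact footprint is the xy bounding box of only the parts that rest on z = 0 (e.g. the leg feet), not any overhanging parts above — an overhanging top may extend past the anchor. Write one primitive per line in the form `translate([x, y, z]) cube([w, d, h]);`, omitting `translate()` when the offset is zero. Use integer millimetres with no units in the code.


translate([374, 490, 0]) cube([194, 164, 1473]);


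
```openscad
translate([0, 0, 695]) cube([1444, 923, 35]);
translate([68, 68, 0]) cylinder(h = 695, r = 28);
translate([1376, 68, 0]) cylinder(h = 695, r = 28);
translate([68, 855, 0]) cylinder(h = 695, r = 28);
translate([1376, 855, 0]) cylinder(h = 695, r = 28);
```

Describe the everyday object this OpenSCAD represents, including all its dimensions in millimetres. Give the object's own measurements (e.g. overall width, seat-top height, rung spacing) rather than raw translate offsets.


A rectangular dining table. The top is 1444×923×35 mm with its upper surface at z = 730 mm. It stands on four round legs of 56 mm diameter, each leg's bounding box inset 40 mm from the nearest pair of top edges, running from the floor to the underside of the top.


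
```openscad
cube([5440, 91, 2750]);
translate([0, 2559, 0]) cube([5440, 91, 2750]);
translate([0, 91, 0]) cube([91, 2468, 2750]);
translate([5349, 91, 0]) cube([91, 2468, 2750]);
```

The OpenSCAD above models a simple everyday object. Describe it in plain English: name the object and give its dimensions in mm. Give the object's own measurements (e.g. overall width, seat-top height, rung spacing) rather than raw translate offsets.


The wall frame of a small rectangular building: four walls, each 2750 mm tall and 91 mm thick, enclosing a footprint 5440 mm (x) by 2650 mm (y) outside-to-outside, with no floor or roof. The front and back walls (the −y and +y sides) span the full width; the two side walls fit between them.


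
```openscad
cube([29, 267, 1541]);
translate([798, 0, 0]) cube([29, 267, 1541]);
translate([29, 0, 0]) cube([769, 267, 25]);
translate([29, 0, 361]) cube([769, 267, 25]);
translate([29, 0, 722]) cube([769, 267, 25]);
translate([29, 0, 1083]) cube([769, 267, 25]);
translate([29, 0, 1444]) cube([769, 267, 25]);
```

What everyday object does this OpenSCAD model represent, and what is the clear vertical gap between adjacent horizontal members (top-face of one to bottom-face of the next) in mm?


A bookshelf. The clear shelf gap is 336 mm.

Two tall side panels with 5 horizontal boards between them — a bookshelf. The first two shelf undersides are at z = 0 and z = 361; with shelf thickness 25, the clear gap is 361 − 0 − 25 = 336 mm.


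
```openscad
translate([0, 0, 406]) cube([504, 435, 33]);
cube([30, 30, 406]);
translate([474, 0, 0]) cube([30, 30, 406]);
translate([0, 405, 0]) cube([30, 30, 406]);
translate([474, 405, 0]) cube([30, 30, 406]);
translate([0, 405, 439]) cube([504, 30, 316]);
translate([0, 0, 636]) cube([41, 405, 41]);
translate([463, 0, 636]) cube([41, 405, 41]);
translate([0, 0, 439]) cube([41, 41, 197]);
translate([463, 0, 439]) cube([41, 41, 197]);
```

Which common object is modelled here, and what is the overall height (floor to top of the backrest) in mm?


A chair. The overall height is 755 mm.

A slab on four corner posts with a tall panel at the back — a chair. The seat slab sits at z = 406 with thickness 33, and the 316 mm backrest starts at the seat top, so the overall height is 406 + 33 + 316 = 755 mm.


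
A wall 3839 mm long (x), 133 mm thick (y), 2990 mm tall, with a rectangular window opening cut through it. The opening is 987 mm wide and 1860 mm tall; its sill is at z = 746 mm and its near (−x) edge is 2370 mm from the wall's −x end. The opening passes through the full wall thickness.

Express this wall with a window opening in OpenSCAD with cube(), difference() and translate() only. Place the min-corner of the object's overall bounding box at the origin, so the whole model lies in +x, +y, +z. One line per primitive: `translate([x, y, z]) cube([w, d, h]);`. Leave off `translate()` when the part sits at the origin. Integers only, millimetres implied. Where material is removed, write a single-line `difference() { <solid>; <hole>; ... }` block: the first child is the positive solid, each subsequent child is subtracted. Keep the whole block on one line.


difference() { cube([3839, 133, 2990]); translate([2370, 0, 746]) cube([987, 133, 1860]); }


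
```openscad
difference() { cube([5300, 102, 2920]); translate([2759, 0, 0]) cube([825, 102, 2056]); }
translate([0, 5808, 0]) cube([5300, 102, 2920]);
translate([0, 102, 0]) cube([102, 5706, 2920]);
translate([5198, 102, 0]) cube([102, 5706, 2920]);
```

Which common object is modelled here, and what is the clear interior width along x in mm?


A single room. The interior width is 5096 mm.

Four walls enclosing a rectangle with a door in the front wall — a room. Outside width 5300 minus two 102 mm walls gives 5096 mm.


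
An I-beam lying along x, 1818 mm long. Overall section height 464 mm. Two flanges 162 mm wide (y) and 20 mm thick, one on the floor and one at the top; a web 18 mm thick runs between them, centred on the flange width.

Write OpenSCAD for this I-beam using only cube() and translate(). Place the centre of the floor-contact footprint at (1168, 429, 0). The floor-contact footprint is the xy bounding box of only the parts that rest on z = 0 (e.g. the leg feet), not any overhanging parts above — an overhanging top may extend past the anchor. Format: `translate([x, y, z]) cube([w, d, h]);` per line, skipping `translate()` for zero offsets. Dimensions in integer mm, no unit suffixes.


translate([259, 348, 0]) cube([1818, 162, 20]);
translate([259, 420, 20]) cube([1818, 18, 424]);
translate([259, 348, 444]) cube([1818, 162, 20]);


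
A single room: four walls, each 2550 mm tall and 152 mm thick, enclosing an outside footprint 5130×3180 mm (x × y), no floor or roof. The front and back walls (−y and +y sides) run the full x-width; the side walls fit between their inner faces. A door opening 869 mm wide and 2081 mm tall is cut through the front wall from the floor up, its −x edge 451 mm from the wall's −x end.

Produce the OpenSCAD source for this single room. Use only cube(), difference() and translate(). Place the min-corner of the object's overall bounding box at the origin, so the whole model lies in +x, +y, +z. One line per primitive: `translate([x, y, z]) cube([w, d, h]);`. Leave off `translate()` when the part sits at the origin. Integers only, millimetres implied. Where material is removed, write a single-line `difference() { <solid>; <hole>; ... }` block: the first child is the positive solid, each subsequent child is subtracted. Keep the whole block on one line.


difference() { cube([5130, 152, 2550]); translate([451, 0, 0]) cube([869, 152, 2081]); }
translate([0, 3028, 0]) cube([5130, 152, 2550]);
translate([0, 152, 0]) cube([152, 2876, 2550]);
translate([4978, 152, 0]) cube([152, 2876, 2550]);


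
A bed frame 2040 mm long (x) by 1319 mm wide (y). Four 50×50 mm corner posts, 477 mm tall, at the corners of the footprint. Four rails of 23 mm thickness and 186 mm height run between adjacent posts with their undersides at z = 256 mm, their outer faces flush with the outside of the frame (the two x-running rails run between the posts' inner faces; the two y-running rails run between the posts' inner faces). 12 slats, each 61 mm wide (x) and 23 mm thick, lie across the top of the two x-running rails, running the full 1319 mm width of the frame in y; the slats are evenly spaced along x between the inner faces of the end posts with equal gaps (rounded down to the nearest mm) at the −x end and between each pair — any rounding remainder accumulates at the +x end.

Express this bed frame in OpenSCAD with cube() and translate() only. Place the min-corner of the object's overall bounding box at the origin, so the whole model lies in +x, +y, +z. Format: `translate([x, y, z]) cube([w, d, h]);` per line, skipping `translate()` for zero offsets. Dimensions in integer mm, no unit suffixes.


// slat z = rail_z + rail_h = 256 + 186 = 442
// slat gap = ⌊(1940 − 12·61) / 13⌋ = 92
cube([50, 50, 477]);
translate([0, 1269, 0]) cube([50, 50, 477]);
translate([1990, 0, 0]) cube([50, 50, 477]);
translate([1990, 1269, 0]) cube([50, 50, 477]);
translate([50, 0, 256]) cube([1940, 23, 186]);
translate([50, 1296, 256]) cube([1940, 23, 186]);
translate([0, 50, 256]) cube([23, 1219, 186]);
translate([2017, 50, 256]) cube([23, 1219, 186]);
translate([142, 0, 442]) cube([61, 1319, 23]);
translate([295, 0, 442]) cube([61, 1319, 23]);
translate([448, 0, 442]) cube([61, 1319, 23]);
translate([601, 0, 442]) cube([61, 1319, 23]);
translate([754, 0, 442]) cube([61, 1319, 23]);
translate([907, 0, 442]) cube([61, 1319, 23]);
translate([1060, 0, 442]) cube([61, 1319, 23]);
translate([1213, 0, 442]) cube([61, 1319, 23]);
translate([1366, 0, 442]) cube([61, 1319, 23]);
translate([1519, 0, 442]) cube([61, 1319, 23]);
translate([1672, 0, 442]) cube([61, 1319, 23]);
translate([1825, 0, 442]) cube([61, 1319, 23]);


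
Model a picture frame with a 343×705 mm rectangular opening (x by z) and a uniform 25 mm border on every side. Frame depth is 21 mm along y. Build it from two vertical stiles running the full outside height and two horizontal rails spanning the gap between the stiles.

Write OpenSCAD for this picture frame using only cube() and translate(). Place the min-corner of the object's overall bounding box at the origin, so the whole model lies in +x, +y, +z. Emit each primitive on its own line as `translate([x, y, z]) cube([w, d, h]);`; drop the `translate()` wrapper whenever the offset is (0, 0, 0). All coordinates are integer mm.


cube([25, 21, 755]);
translate([368, 0, 0]) cube([25, 21, 755]);
translate([25, 0, 0]) cube([343, 21, 25]);
translate([25, 0, 730]) cube([343, 21, 25]);


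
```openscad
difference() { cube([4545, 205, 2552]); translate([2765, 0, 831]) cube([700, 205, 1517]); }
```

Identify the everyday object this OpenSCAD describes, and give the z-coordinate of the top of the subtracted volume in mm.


A wall with a window opening. The window head height is 2348 mm.

A wall with a rectangular opening subtracted — a window. Sill at z = 831, opening 1517 mm tall, so the head is at 831 + 1517 = 2348 mm.


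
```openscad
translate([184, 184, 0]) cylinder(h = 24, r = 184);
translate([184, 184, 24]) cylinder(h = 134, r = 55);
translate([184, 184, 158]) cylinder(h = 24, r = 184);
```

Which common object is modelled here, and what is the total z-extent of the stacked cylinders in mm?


A spool. The overall height is 182 mm.

Three coaxial cylinders, large–small–large — a spool. Two 24 mm flanges and a 134 mm core give 24 + 134 + 24 = 182 mm.


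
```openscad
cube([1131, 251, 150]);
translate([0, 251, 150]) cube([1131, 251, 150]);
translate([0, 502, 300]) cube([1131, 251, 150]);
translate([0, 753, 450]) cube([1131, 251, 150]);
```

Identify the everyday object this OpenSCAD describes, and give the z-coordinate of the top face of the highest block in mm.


A staircase. The total rise is 600 mm.

4 identical blocks, each offset up and back from the previous — a staircase. Each step is 150 mm tall and there are 4 of them, so the total rise is 4 × 150 = 600 mm.


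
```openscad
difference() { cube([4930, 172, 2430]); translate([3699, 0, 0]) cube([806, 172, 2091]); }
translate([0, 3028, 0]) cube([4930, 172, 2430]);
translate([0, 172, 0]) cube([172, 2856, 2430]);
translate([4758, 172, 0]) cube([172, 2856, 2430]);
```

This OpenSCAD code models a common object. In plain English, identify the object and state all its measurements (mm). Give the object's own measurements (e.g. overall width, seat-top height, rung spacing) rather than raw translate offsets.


A single room: four walls, each 2430 mm tall and 172 mm thick, enclosing an outside footprint 4930×3200 mm (x × y), no floor or roof. The front and back walls (−y and +y sides) run the full x-width; the side walls fit between their inner faces. A door opening 806 mm wide and 2091 mm tall is cut through the front wall from the floor up, its −x edge 3699 mm from the wall's −x end.


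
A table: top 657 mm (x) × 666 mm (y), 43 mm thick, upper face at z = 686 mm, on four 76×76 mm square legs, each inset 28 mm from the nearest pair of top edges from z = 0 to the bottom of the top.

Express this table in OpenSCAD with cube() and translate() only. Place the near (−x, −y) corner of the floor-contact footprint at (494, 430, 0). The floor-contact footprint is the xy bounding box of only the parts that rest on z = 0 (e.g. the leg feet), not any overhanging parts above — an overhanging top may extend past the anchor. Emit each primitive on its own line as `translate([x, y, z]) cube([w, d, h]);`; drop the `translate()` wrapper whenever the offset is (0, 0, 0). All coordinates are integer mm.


// leg_h = 686 - 43 = 643
translate([466, 402, 643]) cube([657, 666, 43]);
translate([494, 430, 0]) cube([76, 76, 643]);
translate([1019, 430, 0]) cube([76, 76, 643]);
translate([494, 964, 0]) cube([76, 76, 643]);
translate([1019, 964, 0]) cube([76, 76, 643]);
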